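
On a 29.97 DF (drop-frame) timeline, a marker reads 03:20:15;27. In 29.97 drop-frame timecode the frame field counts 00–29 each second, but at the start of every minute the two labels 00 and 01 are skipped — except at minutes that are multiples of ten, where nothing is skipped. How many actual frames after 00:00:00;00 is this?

360117

As if non-drop at 30 labels/s: (3 × 3600 + 20 × 60 + 15) × 30 + 27 = 360477.
Minute boundaries passed: 200; those not divisible by 10: 200 − 20 = 180; dropped labels = 2 × 180 = 360.
Actual frame index = 360477 − 360 = 360117.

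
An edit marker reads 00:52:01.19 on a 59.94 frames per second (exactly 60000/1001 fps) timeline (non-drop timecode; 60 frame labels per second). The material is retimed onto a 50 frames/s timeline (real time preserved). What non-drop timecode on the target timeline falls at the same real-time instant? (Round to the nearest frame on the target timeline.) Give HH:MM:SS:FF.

00:52:04:22

Source frame index: (0×3600 + 52×60 + 1) × 60 + 19 = 187279.
Real time: 187279 / (60000/1001) = 187466279/60000 s.
Target frame: (187466279/60000) × (50) = 187466279/1200 ≈ 156221.899 → 156222.
At 50 labels/s: frame 156222 → 00:52:04:22.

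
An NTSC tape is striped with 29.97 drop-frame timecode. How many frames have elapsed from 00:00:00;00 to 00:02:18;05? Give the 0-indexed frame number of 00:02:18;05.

4141

Complete 10-minute blocks: 0, each 17982 frames → 0.
Remaining 2 whole minutes in the current block: 1800 + 1 × 1798 = 3598 frames.
Within the current minute: 18 × 30 + 5 − 2 = 543 (labels ;00/;01 skipped at this minute). Total = 0 + 3598 + 543 = 4141.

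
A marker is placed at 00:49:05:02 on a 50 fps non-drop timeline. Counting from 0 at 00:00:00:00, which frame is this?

147252

Total seconds to the label: (0 × 3600 + 49 × 60 + 5) = 2945.
Frame index = 2945 × 50 + 2 = 147252.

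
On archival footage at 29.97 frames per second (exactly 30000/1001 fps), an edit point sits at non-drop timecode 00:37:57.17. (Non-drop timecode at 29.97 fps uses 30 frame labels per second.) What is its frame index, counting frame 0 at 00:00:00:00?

Total seconds to the label: (0 × 3600 + 37 × 60 + 57) = 2277.
Frame index = 2277 × 30 + 17 = 68327.

frame 68327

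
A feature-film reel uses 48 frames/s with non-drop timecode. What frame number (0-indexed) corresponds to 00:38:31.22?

110950

Total seconds to the label: (0 × 3600 + 38 × 60 + 31) = 2311.
Frame index = 2311 × 48 + 22 = 110950.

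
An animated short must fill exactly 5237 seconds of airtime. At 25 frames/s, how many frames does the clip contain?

130925 frames

Frames = 5237 × 25 = 130925.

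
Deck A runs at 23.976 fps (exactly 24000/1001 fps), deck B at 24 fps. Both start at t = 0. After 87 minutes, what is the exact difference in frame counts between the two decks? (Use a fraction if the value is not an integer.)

87 min = 5220 s.
A emits 24000/1001 × 5220 = 125280000/1001 frames; B emits 24 × 5220 = 125280.
Difference = 125280/1001 frames (≈ 125.1548); B is ahead of A.

125280/1001 frames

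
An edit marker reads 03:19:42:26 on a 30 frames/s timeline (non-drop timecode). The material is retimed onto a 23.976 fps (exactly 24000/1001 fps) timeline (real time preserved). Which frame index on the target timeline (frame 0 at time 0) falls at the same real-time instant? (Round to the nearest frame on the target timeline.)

Source frame index: (3×3600 + 19×60 + 42) × 30 + 26 = 359486.
Real time: 359486 / (30) = 179743/15 s.
Target frame: (179743/15) × (24000/1001) = 287588800/1001 ≈ 287301.499 → 287301.

frame 287301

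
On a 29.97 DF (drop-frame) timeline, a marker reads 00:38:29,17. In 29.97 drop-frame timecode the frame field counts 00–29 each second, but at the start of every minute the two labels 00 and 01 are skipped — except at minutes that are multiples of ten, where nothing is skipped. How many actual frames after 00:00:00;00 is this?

69217

As if non-drop at 30 labels/s: (0 × 3600 + 38 × 60 + 29) × 30 + 17 = 69287.
Minute boundaries passed: 38; those not divisible by 10: 38 − 3 = 35; dropped labels = 2 × 35 = 70.
Actual frame index = 69287 − 70 = 69217.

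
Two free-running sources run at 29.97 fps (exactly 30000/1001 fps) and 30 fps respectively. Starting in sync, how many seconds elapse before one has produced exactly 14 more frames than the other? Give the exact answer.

7007/15 seconds

The gap grows by |30 − 30000/1001| = 30/1001 frames per second.
Time for a 14-frame gap: 14 ÷ (30/1001) = 7007/15 s.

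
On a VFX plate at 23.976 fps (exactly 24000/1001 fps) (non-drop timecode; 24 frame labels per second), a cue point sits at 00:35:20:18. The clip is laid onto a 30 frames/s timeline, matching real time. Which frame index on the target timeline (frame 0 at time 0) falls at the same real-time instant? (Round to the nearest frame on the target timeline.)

Source frame index: (0×3600 + 35×60 + 20) × 24 + 18 = 50898.
Real time: 50898 / (24000/1001) = 8491483/4000 s.
Target frame: (8491483/4000) × (30) = 25474449/400 ≈ 63686.122 → 63686.

frame 63686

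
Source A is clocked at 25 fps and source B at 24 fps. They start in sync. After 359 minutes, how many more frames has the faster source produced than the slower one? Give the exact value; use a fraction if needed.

359 min = 21540 s.
A emits 25 × 21540 = 538500 frames; B emits 24 × 21540 = 516960.
Difference = 21540 frames; B is behind A.

21540 frames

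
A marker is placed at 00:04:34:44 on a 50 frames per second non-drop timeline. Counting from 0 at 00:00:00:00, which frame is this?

frame 13744

Total seconds to the label: (0 × 3600 + 4 × 60 + 34) = 274.
Frame index = 274 × 50 + 44 = 13744.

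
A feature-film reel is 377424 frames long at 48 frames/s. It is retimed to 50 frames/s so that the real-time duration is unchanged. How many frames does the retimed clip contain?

Target frames = source frames × (target rate / source rate) = 377424 × (50)/(48) = 377424 × 25/24 = 393150.

393150 frames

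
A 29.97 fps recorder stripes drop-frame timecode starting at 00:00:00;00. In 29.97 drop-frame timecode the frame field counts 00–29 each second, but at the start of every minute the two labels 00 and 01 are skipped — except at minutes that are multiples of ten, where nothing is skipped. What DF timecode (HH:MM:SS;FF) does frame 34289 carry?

Ten DF minutes hold 17982 frames, so frame 34289 lies in block 1 (frames 17982–35963) with 16307 frames into that block.
The block's first minute is 1800 frames and the rest 1798 each; 16307 frames reaches minute 9, so 1 × 18 + 9 × 2 = 36 labels have been skipped so far.
Adding those back, label number 34289 + 36 = 34325 at 30 labels/s is 1144 s + 5 f = 0 h 19 min 4 s frame 5, i.e. 00:19:04;05.

00:19:04;05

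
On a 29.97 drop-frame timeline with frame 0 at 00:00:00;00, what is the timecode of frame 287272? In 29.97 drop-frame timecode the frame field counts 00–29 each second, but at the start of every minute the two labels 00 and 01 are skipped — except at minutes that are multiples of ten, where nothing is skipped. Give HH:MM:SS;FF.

Ten DF minutes hold 17982 frames, so frame 287272 lies in block 15 (frames 269730–287711) with 17542 frames into that block.
The block's first minute is 1800 frames and the rest 1798 each; 17542 frames reaches minute 9, so 15 × 18 + 9 × 2 = 288 labels have been skipped so far.
Adding those back, label number 287272 + 288 = 287560 at 30 labels/s is 9585 s + 10 f = 2 h 39 min 45 s frame 10, i.e. 02:39:45;10.

02:39:45;10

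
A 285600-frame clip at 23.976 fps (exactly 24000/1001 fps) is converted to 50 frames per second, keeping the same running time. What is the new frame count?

595595 frames

Target frames = source frames × (target rate / source rate) = 285600 × (50)/(24000/1001) = 285600 × 1001/480 = 595595.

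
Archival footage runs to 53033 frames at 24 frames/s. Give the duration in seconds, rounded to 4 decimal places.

Running time = 53033 × 1/24 = 53033/24 s ≈ 2209.7083 s.

2209.7083 seconds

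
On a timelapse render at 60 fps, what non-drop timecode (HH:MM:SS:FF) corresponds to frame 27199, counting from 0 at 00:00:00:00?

27199 ÷ 60 = 453 full seconds, remainder 19 frames.
453 s = 0 h 7 min 33 s.
Timecode: 00:07:33:19.

00:07:33:19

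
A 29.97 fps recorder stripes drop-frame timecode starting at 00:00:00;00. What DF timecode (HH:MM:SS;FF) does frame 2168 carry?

00:01:12;10

Ten DF minutes hold 17982 frames, so frame 2168 lies in block 0 (frames 0–17981) with 2168 frames into that block.
The block's first minute is 1800 frames and the rest 1798 each; 2168 frames reaches minute 1, so 0 × 18 + 1 × 2 = 2 labels have been skipped so far.
Adding those back, label number 2168 + 2 = 2170 at 30 labels/s is 72 s + 10 f = 0 h 1 min 12 s frame 10, i.e. 00:01:12;10.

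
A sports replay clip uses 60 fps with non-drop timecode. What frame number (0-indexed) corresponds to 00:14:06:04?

Total seconds to the label: (0 × 3600 + 14 × 60 + 6) = 846.
Frame index = 846 × 60 + 4 = 50764.

50764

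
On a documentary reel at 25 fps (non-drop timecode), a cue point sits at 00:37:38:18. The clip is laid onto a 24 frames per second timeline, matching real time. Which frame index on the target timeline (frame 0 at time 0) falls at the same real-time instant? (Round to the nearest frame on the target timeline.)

Source frame index: (0×3600 + 37×60 + 38) × 25 + 18 = 56468.
Real time: 56468 / (25) = 56468/25 s.
Target frame: (56468/25) × (24) = 1355232/25 ≈ 54209.280 → 54209.

frame 54209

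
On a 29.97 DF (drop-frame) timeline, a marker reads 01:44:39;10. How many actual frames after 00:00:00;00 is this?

188192

As if non-drop at 30 labels/s: (1 × 3600 + 44 × 60 + 39) × 30 + 10 = 188380.
Minute boundaries passed: 104; those not divisible by 10: 104 − 10 = 94; dropped labels = 2 × 94 = 188.
Actual frame index = 188380 − 188 = 188192.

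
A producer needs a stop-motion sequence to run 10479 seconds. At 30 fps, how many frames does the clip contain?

314370 frames

Frames = 10479 × 30 = 314370.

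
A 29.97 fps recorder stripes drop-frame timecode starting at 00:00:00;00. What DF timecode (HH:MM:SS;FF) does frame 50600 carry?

Ten DF minutes hold 17982 frames, so frame 50600 lies in block 2 (frames 35964–53945) with 14636 frames into that block.
The block's first minute is 1800 frames and the rest 1798 each; 14636 frames reaches minute 8, so 2 × 18 + 8 × 2 = 52 labels have been skipped so far.
Adding those back, label number 50600 + 52 = 50652 at 30 labels/s is 1688 s + 12 f = 0 h 28 min 8 s frame 12, i.e. 00:28:08;12.

00:28:08;12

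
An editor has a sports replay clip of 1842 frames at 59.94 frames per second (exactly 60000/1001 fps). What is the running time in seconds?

Running time = 1842 / (60000/1001) = 30.7307 s.

30.7307 seconds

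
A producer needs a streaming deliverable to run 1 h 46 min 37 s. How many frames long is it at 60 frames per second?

383820 frames

1 h 46 min 37 s = 6397 s.
Frames = 6397 × 60 = 383820.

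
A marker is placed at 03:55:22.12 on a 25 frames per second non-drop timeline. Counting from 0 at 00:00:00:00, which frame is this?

353062

Total seconds to the label: (3 × 3600 + 55 × 60 + 22) = 14122.
Frame index = 14122 × 25 + 12 = 353062.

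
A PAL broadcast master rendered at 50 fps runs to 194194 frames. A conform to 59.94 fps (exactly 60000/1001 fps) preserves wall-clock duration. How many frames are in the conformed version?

Target frames = source frames × (target rate / source rate) = 194194 × (60000/1001)/(50) = 194194 × 1200/1001 = 232800.

232800 frames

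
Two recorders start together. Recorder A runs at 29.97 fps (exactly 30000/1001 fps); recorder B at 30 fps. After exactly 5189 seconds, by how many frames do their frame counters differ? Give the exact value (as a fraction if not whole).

A emits 30000/1001 × 5189 = 155670000/1001 frames; B emits 30 × 5189 = 155670.
Difference = 155670/1001 frames (≈ 155.5145); B is ahead of A.

155670/1001 frames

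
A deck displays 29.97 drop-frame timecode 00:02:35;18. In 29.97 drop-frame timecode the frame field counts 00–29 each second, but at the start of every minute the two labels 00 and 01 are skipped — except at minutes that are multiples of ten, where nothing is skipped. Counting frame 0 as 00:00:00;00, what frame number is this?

4664

As if non-drop at 30 labels/s: (0 × 3600 + 2 × 60 + 35) × 30 + 18 = 4668.
Minute boundaries passed: 2; those not divisible by 10: 2 − 0 = 2; dropped labels = 2 × 2 = 4.
Actual frame index = 4668 − 4 = 4664.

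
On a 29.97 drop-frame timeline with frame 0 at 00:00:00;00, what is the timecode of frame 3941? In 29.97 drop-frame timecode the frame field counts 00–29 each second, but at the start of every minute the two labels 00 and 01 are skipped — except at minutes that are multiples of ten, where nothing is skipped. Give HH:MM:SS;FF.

Ten DF minutes hold 17982 frames, so frame 3941 lies in block 0 (frames 0–17981) with 3941 frames into that block.
The block's first minute is 1800 frames and the rest 1798 each; 3941 frames reaches minute 2, so 0 × 18 + 2 × 2 = 4 labels have been skipped so far.
Adding those back, label number 3941 + 4 = 3945 at 30 labels/s is 131 s + 15 f = 0 h 2 min 11 s frame 15, i.e. 00:02:11;15.

00:02:11;15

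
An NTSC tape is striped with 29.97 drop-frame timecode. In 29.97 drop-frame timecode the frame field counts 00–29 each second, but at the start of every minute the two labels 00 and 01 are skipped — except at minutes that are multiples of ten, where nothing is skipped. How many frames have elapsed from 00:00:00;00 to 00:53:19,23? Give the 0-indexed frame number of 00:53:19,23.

95897

As if non-drop at 30 labels/s: (0 × 3600 + 53 × 60 + 19) × 30 + 23 = 95993.
Minute boundaries passed: 53; those not divisible by 10: 53 − 5 = 48; dropped labels = 2 × 48 = 96.
Actual frame index = 95993 − 96 = 95897.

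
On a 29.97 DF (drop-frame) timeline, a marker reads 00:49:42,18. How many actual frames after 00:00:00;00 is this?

Complete 10-minute blocks: 4, each 17982 frames → 71928.
Remaining 9 whole minutes in the current block: 1800 + 8 × 1798 = 16184 frames.
Within the current minute: 42 × 30 + 18 − 2 = 1276 (labels ;00/;01 skipped at this minute). Total = 71928 + 16184 + 1276 = 89388.

89388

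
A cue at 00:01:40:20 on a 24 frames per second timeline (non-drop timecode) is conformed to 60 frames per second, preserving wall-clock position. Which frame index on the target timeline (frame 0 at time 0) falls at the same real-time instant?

Source frame index: (0×3600 + 1×60 + 40) × 24 + 20 = 2420.
Real time: 2420 / (24) = 605/6 s.
Target frame: (605/6) × (60) = 6050.

frame 6050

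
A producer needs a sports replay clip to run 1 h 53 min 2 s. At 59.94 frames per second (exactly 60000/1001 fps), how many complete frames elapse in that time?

406513 frames

1 h 53 min 2 s = 6782 s.
Frames = 6782 × 60000/1001 = 406920000/1001 ≈ 406513.4865.
Complete frames: 406513.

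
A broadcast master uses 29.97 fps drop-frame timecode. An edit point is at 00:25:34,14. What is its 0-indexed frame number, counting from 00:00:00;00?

45988

Complete 10-minute blocks: 2, each 17982 frames → 35964.
Remaining 5 whole minutes in the current block: 1800 + 4 × 1798 = 8992 frames.
Within the current minute: 34 × 30 + 14 − 2 = 1032 (labels ;00/;01 skipped at this minute). Total = 35964 + 8992 + 1032 = 45988.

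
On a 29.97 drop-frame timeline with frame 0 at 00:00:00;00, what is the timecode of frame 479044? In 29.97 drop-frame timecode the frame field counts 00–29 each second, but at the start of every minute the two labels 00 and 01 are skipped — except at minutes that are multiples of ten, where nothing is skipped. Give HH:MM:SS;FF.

04:26:24;04

Each 10-minute DF block holds 10 × 60 × 30 − 9 × 2 = 17982 frames. 479044 ÷ 17982 → 26 full blocks, remainder 11512.
Within the partial block the first minute is 1800 frames and each further minute 1798, so 6 further minute boundaries passed. Total skipped labels = 18 × 26 + 2 × 6 = 480.
Non-drop label index = 479044 + 480 = 479524; at 30 labels/s that is 04:26:24:04, i.e. DF 04:26:24;04.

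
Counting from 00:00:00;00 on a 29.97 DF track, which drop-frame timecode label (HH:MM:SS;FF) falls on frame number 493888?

04:34:39;12

Ten DF minutes hold 17982 frames, so frame 493888 lies in block 27 (frames 485514–503495) with 8374 frames into that block.
The block's first minute is 1800 frames and the rest 1798 each; 8374 frames reaches minute 4, so 27 × 18 + 4 × 2 = 494 labels have been skipped so far.
Adding those back, label number 493888 + 494 = 494382 at 30 labels/s is 16479 s + 12 f = 4 h 34 min 39 s frame 12, i.e. 04:34:39;12.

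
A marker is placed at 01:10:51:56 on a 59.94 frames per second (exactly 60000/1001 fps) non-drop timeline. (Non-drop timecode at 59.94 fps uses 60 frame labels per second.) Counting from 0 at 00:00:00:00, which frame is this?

Total seconds to the label: (1 × 3600 + 10 × 60 + 51) = 4251.
Frame index = 4251 × 60 + 56 = 255116.

255116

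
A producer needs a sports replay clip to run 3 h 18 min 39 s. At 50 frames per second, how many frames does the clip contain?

3 h 18 min 39 s = 11919 s.
Frames = 11919 × 50 = 595950.

595950 frames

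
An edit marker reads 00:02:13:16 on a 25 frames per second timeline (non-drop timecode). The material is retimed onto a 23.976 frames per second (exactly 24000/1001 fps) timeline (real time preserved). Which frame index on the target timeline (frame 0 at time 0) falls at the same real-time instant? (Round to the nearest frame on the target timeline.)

Source frame index: (0×3600 + 2×60 + 13) × 25 + 16 = 3341.
Real time: 3341 / (25) = 3341/25 s.
Target frame: (3341/25) × (24000/1001) = 246720/77 ≈ 3204.156 → 3204.

frame 3204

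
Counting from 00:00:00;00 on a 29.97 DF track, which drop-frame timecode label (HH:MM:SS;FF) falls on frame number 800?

Each 10-minute DF block holds 10 × 60 × 30 − 9 × 2 = 17982 frames. 800 ÷ 17982 → 0 full blocks, remainder 800.
Within the partial block the first minute is 1800 frames and each further minute 1798, so 0 further minute boundaries passed. Total skipped labels = 18 × 0 + 2 × 0 = 0.
Non-drop label index = 800 + 0 = 800; at 30 labels/s that is 00:00:26:20, i.e. DF 00:00:26;20.

00:00:26;20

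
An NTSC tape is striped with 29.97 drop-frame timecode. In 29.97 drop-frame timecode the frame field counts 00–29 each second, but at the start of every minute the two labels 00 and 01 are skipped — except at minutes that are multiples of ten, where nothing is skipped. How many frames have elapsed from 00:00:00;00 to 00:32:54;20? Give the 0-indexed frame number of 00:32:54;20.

Complete 10-minute blocks: 3, each 17982 frames → 53946.
Remaining 2 whole minutes in the current block: 1800 + 1 × 1798 = 3598 frames.
Within the current minute: 54 × 30 + 20 − 2 = 1638 (labels ;00/;01 skipped at this minute). Total = 53946 + 3598 + 1638 = 59182.

59182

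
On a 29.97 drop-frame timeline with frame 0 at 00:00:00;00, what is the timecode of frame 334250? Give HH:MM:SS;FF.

03:05:52;24

Each 10-minute DF block holds 10 × 60 × 30 − 9 × 2 = 17982 frames. 334250 ÷ 17982 → 18 full blocks, remainder 10574.
Within the partial block the first minute is 1800 frames and each further minute 1798, so 5 further minute boundaries passed. Total skipped labels = 18 × 18 + 2 × 5 = 334.
Non-drop label index = 334250 + 334 = 334584; at 30 labels/s that is 03:05:52:24, i.e. DF 03:05:52;24.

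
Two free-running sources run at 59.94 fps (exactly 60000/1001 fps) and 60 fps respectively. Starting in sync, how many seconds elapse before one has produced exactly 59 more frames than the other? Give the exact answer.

59059/60 seconds

The gap grows by |60 − 60000/1001| = 60/1001 frames per second.
Time for a 59-frame gap: 59 ÷ (60/1001) = 59059/60 s.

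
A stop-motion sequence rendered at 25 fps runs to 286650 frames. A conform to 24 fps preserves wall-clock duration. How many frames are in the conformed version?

Target frames = source frames × (target rate / source rate) = 286650 × (24)/(25) = 286650 × 24/25 = 275184.

275184 frames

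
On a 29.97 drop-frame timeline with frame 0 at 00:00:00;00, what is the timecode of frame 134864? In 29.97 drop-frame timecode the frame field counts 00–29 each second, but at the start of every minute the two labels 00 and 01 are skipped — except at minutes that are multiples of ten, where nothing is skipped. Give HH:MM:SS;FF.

01:14:59;28

Each 10-minute DF block holds 10 × 60 × 30 − 9 × 2 = 17982 frames. 134864 ÷ 17982 → 7 full blocks, remainder 8990.
Within the partial block the first minute is 1800 frames and each further minute 1798, so 4 further minute boundaries passed. Total skipped labels = 18 × 7 + 2 × 4 = 134.
Non-drop label index = 134864 + 134 = 134998; at 30 labels/s that is 01:14:59:28, i.e. DF 01:14:59;28.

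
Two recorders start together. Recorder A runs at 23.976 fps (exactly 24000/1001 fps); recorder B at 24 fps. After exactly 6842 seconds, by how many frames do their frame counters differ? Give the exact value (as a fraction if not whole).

14928/91 frames

A emits 24000/1001 × 6842 = 14928000/91 frames; B emits 24 × 6842 = 164208.
Difference = 14928/91 frames (≈ 164.0440); B is ahead of A.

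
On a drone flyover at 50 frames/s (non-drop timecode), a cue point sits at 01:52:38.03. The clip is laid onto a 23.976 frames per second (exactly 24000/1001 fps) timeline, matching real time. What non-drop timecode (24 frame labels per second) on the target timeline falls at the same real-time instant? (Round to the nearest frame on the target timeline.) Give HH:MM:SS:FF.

Source frame index: (1×3600 + 52×60 + 38) × 50 + 3 = 337903.
Real time: 337903 / (50) = 337903/50 s.
Target frame: (337903/50) × (24000/1001) = 162193440/1001 ≈ 162031.409 → 162031.
At 24 labels/s: frame 162031 → 01:52:31:07.

01:52:31:07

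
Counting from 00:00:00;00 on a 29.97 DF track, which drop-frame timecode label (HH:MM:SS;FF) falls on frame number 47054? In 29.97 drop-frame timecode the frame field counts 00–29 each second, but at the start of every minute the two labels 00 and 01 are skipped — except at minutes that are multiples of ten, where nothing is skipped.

Ten DF minutes hold 17982 frames, so frame 47054 lies in block 2 (frames 35964–53945) with 11090 frames into that block.
The block's first minute is 1800 frames and the rest 1798 each; 11090 frames reaches minute 6, so 2 × 18 + 6 × 2 = 48 labels have been skipped so far.
Adding those back, label number 47054 + 48 = 47102 at 30 labels/s is 1570 s + 2 f = 0 h 26 min 10 s frame 2, i.e. 00:26:10;02.

00:26:10;02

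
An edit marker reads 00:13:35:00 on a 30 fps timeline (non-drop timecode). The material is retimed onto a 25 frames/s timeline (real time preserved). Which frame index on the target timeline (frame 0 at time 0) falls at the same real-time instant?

Source frame index: (0×3600 + 13×60 + 35) × 30 + 0 = 24450.
Real time: 24450 / (30) = 815 s.
Target frame: (815) × (25) = 20375.

frame 20375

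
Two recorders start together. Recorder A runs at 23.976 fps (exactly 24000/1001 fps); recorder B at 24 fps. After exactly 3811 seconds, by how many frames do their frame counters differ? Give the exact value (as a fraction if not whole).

91464/1001 frames

A emits 24000/1001 × 3811 = 91464000/1001 frames; B emits 24 × 3811 = 91464.
Difference = 91464/1001 frames (≈ 91.3726); B is ahead of A.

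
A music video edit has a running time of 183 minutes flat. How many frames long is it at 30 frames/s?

183 min = 10980 s.
Frames = 10980 × 30 = 329400.

329400 frames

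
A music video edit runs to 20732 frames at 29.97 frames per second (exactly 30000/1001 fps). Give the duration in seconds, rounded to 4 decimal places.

Running time = 20732 × 1001/30000 = 5188183/7500 s ≈ 691.7577 s.

691.7577 seconds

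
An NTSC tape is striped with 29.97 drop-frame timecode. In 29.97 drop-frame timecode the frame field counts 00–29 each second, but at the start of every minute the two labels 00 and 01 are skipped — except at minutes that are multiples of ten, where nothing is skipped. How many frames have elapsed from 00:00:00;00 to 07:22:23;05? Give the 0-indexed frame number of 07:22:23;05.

As if non-drop at 30 labels/s: (7 × 3600 + 22 × 60 + 23) × 30 + 5 = 796295.
Minute boundaries passed: 442; those not divisible by 10: 442 − 44 = 398; dropped labels = 2 × 398 = 796.
Actual frame index = 796295 − 796 = 795499.

795499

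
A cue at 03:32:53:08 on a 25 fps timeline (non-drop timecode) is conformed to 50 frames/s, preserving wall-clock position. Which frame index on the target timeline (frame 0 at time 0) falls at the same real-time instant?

Source frame index: (3×3600 + 32×60 + 53) × 25 + 8 = 319333.
Real time: 319333 / (25) = 319333/25 s.
Target frame: (319333/25) × (50) = 638666.

frame 638666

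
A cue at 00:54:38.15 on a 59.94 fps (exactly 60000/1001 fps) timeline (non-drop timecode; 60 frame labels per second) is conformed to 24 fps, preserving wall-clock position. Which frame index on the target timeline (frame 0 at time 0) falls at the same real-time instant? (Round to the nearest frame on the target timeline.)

Source frame index: (0×3600 + 54×60 + 38) × 60 + 15 = 196695.
Real time: 196695 / (60000/1001) = 13126113/4000 s.
Target frame: (13126113/4000) × (24) = 39378339/500 ≈ 78756.678 → 78757.

frame 78757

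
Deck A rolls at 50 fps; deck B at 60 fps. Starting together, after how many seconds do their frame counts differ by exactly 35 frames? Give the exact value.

3.5 seconds

The gap grows by |60 − 50| = 10 frames per second.
Time for a 35-frame gap: 35 ÷ (10) = 3.5 s.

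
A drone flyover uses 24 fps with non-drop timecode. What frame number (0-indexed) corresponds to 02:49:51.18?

Total seconds to the label: (2 × 3600 + 49 × 60 + 51) = 10191.
Frame index = 10191 × 24 + 18 = 244602.

244602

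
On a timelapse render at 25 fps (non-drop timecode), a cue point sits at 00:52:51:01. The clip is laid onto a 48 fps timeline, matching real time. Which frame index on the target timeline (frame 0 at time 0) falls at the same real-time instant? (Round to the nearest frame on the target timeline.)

frame 152210

Source frame index: (0×3600 + 52×60 + 51) × 25 + 1 = 79276.
Real time: 79276 / (25) = 79276/25 s.
Target frame: (79276/25) × (48) = 3805248/25 ≈ 152209.920 → 152210.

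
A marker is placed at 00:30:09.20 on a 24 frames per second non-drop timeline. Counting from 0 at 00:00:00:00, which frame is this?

frame 43436

Total seconds to the label: (0 × 3600 + 30 × 60 + 9) = 1809.
Frame index = 1809 × 24 + 20 = 43436.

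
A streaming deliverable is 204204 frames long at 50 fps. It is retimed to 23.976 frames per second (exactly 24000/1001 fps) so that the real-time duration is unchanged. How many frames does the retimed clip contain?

Target frames = source frames × (target rate / source rate) = 204204 × (24000/1001)/(50) = 204204 × 480/1001 = 97920.

97920 frames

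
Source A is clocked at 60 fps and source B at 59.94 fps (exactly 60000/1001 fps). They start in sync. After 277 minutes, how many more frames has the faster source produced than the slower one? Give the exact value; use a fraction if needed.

997200/1001 frames

277 min = 16620 s.
A emits 60 × 16620 = 997200 frames; B emits 60000/1001 × 16620 = 997200000/1001.
Difference = 997200/1001 frames (≈ 996.2038); B is behind A.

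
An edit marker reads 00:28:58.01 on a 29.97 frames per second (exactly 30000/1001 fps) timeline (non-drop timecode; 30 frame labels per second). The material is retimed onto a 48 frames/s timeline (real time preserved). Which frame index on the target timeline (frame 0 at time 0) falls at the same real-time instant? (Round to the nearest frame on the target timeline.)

frame 83509

Source frame index: (0×3600 + 28×60 + 58) × 30 + 1 = 52141.
Real time: 52141 / (30000/1001) = 52193141/30000 s.
Target frame: (52193141/30000) × (48) = 52193141/625 ≈ 83509.026 → 83509.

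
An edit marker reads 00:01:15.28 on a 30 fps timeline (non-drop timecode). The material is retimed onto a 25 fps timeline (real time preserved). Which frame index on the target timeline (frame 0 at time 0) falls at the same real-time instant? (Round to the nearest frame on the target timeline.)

Source frame index: (0×3600 + 1×60 + 15) × 30 + 28 = 2278.
Real time: 2278 / (30) = 1139/15 s.
Target frame: (1139/15) × (25) = 5695/3 ≈ 1898.333 → 1898.

frame 1898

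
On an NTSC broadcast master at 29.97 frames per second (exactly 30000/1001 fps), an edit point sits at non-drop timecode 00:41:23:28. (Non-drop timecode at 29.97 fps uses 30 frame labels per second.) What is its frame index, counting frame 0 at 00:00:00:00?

frame 74518

Total seconds to the label: (0 × 3600 + 41 × 60 + 23) = 2483.
Frame index = 2483 × 30 + 28 = 74518.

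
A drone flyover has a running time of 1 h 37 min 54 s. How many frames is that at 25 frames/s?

146850 frames

1 h 37 min 54 s = 5874 s.
Frames = 5874 × 25 = 146850.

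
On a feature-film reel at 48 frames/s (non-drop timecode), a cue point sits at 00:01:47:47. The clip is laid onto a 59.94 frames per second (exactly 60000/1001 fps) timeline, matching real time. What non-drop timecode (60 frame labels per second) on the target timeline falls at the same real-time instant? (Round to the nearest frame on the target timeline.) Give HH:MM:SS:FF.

00:01:47:52

Source frame index: (0×3600 + 1×60 + 47) × 48 + 47 = 5183.
Real time: 5183 / (48) = 5183/48 s.
Target frame: (5183/48) × (60000/1001) = 6478750/1001 ≈ 6472.278 → 6472.
At 60 labels/s: frame 6472 → 00:01:47:52.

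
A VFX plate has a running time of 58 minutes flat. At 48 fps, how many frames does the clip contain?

58 min = 3480 s.
Frames = 3480 × 48 = 167040.

167040 frames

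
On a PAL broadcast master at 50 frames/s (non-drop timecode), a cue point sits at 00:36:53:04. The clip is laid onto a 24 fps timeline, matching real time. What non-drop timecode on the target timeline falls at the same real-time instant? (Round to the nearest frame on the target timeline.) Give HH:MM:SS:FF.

00:36:53:02

Source frame index: (0×3600 + 36×60 + 53) × 50 + 4 = 110654.
Real time: 110654 / (50) = 55327/25 s.
Target frame: (55327/25) × (24) = 1327848/25 ≈ 53113.920 → 53114.
At 24 labels/s: frame 53114 → 00:36:53:02.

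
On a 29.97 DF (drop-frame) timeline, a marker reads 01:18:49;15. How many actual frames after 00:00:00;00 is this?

141743

Complete 10-minute blocks: 7, each 17982 frames → 125874.
Remaining 8 whole minutes in the current block: 1800 + 7 × 1798 = 14386 frames.
Within the current minute: 49 × 30 + 15 − 2 = 1483 (labels ;00/;01 skipped at this minute). Total = 125874 + 14386 + 1483 = 141743.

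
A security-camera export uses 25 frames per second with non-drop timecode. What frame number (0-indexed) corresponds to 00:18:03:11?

Total seconds to the label: (0 × 3600 + 18 × 60 + 3) = 1083.
Frame index = 1083 × 25 + 11 = 27086.

27086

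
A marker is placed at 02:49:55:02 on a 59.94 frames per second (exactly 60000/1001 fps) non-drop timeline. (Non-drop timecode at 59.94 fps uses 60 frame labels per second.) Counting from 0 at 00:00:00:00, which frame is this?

frame 611702

Total seconds to the label: (2 × 3600 + 49 × 60 + 55) = 10195.
Frame index = 10195 × 60 + 2 = 611702.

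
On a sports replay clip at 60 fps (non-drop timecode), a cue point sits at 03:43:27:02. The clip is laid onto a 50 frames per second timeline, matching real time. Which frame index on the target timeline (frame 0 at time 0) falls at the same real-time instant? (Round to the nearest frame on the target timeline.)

frame 670352

Source frame index: (3×3600 + 43×60 + 27) × 60 + 2 = 804422.
Real time: 804422 / (60) = 402211/30 s.
Target frame: (402211/30) × (50) = 2011055/3 ≈ 670351.667 → 670352.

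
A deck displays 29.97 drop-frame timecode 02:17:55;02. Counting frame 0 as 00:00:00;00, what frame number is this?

248004

As if non-drop at 30 labels/s: (2 × 3600 + 17 × 60 + 55) × 30 + 2 = 248252.
Minute boundaries passed: 137; those not divisible by 10: 137 − 13 = 124; dropped labels = 2 × 124 = 248.
Actual frame index = 248252 − 248 = 248004.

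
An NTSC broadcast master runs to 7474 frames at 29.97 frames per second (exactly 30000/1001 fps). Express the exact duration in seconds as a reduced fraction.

3740737/15000 seconds

Running time = 7474 ÷ (30000/1001) = 7474 × 1001/30000 = 3740737/15000 s.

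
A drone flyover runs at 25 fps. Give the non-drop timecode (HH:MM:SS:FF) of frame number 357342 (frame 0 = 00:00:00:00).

357342 ÷ 25 = 14293 full seconds, remainder 17 frames.
14293 s = 3 h 58 min 13 s.
Timecode: 03:58:13:17.

03:58:13:17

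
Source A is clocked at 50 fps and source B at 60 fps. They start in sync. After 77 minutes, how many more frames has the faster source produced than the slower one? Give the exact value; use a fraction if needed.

46200 frames

77 min = 4620 s.
A emits 50 × 4620 = 231000 frames; B emits 60 × 4620 = 277200.
Difference = 46200 frames; B is ahead of A.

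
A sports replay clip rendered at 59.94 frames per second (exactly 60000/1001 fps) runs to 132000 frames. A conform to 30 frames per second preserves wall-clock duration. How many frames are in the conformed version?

66066 frames

Target frames = source frames × (target rate / source rate) = 132000 × (30)/(60000/1001) = 132000 × 1001/2000 = 66066.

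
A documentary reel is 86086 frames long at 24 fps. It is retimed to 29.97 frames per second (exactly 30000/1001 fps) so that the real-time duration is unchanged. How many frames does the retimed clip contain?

Target frames = source frames × (target rate / source rate) = 86086 × (30000/1001)/(24) = 86086 × 1250/1001 = 107500.

107500 frames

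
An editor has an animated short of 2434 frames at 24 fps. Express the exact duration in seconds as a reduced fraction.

1217/12 seconds

Running time = 2434 ÷ (24) = 2434 × 1/24 = 1217/12 s.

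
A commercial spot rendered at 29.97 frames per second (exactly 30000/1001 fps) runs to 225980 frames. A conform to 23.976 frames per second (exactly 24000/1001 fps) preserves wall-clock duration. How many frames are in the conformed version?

180784 frames

Target frames = source frames × (target rate / source rate) = 225980 × (24000/1001)/(30000/1001) = 225980 × 4/5 = 180784.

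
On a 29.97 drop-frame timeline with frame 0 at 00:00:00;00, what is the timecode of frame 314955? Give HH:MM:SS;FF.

02:55:09;01

Each 10-minute DF block holds 10 × 60 × 30 − 9 × 2 = 17982 frames. 314955 ÷ 17982 → 17 full blocks, remainder 9261.
Within the partial block the first minute is 1800 frames and each further minute 1798, so 5 further minute boundaries passed. Total skipped labels = 18 × 17 + 2 × 5 = 316.
Non-drop label index = 314955 + 316 = 315271; at 30 labels/s that is 02:55:09:01, i.e. DF 02:55:09;01.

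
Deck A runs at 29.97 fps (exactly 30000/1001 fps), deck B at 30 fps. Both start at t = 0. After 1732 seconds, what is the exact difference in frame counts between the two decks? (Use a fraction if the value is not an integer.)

A emits 30000/1001 × 1732 = 51960000/1001 frames; B emits 30 × 1732 = 51960.
Difference = 51960/1001 frames (≈ 51.9081); B is ahead of A.

51960/1001 frames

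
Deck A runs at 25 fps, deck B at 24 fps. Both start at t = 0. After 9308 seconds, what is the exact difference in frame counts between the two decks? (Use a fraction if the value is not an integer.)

A emits 25 × 9308 = 232700 frames; B emits 24 × 9308 = 223392.
Difference = 9308 frames; B is behind A.

9308 frames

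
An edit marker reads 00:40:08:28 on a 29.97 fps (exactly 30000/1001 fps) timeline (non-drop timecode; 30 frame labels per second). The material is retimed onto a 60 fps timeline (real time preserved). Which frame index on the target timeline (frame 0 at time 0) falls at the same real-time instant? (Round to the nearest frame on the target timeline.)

Source frame index: (0×3600 + 40×60 + 8) × 30 + 28 = 72268.
Real time: 72268 / (30000/1001) = 18085067/7500 s.
Target frame: (18085067/7500) × (60) = 18085067/125 ≈ 144680.536 → 144681.

frame 144681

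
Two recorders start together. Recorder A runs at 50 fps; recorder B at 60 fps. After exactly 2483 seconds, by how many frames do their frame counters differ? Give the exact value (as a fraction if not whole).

A emits 50 × 2483 = 124150 frames; B emits 60 × 2483 = 148980.
Difference = 24830 frames; B is ahead of A.

24830 frames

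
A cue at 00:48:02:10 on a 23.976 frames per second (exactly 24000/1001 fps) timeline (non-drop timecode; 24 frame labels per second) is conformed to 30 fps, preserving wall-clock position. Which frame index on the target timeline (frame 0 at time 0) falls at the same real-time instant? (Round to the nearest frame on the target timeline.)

frame 86559

Source frame index: (0×3600 + 48×60 + 2) × 24 + 10 = 69178.
Real time: 69178 / (24000/1001) = 34623589/12000 s.
Target frame: (34623589/12000) × (30) = 34623589/400 ≈ 86558.973 → 86559.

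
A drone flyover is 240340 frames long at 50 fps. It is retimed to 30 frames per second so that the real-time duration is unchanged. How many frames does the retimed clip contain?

144204 frames

Target frames = source frames × (target rate / source rate) = 240340 × (30)/(50) = 240340 × 3/5 = 144204.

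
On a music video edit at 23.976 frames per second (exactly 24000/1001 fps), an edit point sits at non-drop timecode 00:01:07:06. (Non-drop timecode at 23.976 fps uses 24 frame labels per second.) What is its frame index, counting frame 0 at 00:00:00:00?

Total seconds to the label: (0 × 3600 + 1 × 60 + 7) = 67.
Frame index = 67 × 24 + 6 = 1614.

frame 1614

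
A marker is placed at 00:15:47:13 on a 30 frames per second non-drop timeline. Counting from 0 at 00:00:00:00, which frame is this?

frame 28423

Total seconds to the label: (0 × 3600 + 15 × 60 + 47) = 947.
Frame index = 947 × 30 + 13 = 28423.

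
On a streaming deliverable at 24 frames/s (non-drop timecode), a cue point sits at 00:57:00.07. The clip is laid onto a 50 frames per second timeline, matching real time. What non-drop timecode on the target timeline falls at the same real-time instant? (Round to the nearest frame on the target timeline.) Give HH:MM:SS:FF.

Source frame index: (0×3600 + 57×60 + 0) × 24 + 7 = 82087.
Real time: 82087 / (24) = 82087/24 s.
Target frame: (82087/24) × (50) = 2052175/12 ≈ 171014.583 → 171015.
At 50 labels/s: frame 171015 → 00:57:00:15.

00:57:00:15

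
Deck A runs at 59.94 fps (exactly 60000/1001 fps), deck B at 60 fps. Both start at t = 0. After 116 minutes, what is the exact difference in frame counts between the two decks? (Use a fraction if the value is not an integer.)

116 min = 6960 s.
A emits 60000/1001 × 6960 = 417600000/1001 frames; B emits 60 × 6960 = 417600.
Difference = 417600/1001 frames (≈ 417.1828); B is ahead of A.

417600/1001 frames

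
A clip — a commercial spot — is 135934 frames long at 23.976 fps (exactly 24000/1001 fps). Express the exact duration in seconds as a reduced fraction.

Running time = 135934 ÷ (24000/1001) = 135934 × 1001/24000 = 68034967/12000 s.

68034967/12000 seconds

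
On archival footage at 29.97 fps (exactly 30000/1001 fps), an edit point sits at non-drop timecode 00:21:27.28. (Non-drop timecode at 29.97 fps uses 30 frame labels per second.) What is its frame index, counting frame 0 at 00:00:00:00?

38638

Total seconds to the label: (0 × 3600 + 21 × 60 + 27) = 1287.
Frame index = 1287 × 30 + 28 = 38638.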